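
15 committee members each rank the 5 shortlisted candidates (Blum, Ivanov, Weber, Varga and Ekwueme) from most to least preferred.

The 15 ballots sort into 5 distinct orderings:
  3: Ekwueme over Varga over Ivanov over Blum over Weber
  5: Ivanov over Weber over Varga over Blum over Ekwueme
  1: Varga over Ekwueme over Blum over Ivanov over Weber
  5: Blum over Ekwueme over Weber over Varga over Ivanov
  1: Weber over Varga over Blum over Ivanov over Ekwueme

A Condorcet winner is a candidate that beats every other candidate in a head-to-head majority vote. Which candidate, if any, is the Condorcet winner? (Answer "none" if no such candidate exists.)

Pairwise majorities:
Blum vs Ivanov: Blum preferred on 1+5+1 = 7 ballots; Ivanov wins 8–7.
Blum vs Weber: 3+1+5 = 9 for Blum, 6 for Weber — Blum by 9–6.
Blum vs Varga: Blum is ranked higher on 5 ballots, Varga on 10. Varga wins 10–5.
Blum vs Ekwueme: 11 to 4, Blum.
Ivanov vs Weber: Ivanov preferred on 3+5+1 = 9 ballots; Ivanov wins 9–6.
Ivanov vs Varga: 5 to 10, Varga.
Ivanov vs Ekwueme: 5+1 = 6 for Ivanov, 9 for Ekwueme — Ekwueme by 9–6.
Weber vs Varga: Weber preferred on 5+5+1 = 11 ballots; Weber wins 11–4.
Weber vs Ekwueme: 5+1 = 6 for Weber, 9 for Ekwueme — Ekwueme by 9–6.
Varga vs Ekwueme: 5+1+1 = 7 for Varga, 8 for Ekwueme — Ekwueme by 8–7.
Each candidate drops at least one matchup (Blum loses to Ivanov; Ivanov loses to Varga; Weber loses to Blum; Varga loses to Weber; Ekwueme loses to Blum); the cycle Blum → Weber → Varga → Blum rules out a Condorcet winner.

none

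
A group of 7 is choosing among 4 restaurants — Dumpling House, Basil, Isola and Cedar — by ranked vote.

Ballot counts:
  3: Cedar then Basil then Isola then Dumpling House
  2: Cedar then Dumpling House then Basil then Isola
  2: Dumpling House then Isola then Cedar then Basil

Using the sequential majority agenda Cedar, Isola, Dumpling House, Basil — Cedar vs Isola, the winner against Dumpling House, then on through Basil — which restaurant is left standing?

Cedar

Round 1: Cedar vs Isola — 5–2, Cedar advances.
Round 2: Cedar vs Dumpling House — 5–2, Cedar advances.
Round 3: Cedar vs Basil — 7–0, Cedar advances.
The agenda winner is Cedar.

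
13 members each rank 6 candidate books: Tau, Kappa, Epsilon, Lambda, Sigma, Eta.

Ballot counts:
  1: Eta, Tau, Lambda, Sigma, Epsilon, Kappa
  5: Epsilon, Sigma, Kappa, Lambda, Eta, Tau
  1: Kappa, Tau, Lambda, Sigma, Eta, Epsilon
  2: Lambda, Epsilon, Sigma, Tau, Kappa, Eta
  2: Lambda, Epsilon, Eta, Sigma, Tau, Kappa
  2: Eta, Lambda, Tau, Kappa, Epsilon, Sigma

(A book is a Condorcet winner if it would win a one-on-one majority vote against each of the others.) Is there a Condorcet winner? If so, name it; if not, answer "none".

Head-to-head results (13 members):
Tau–Kappa: Tau 7–6.
Tau vs Epsilon: Tau preferred on 1+1+2 = 4 ballots; Epsilon wins 9–4.
Tau vs Lambda: 1+1 = 2 for Tau, 11 for Lambda — Lambda by 11–2.
Tau vs Sigma: Sigma wins 9–4.
Tau vs Eta: 1+2 = 3 for Tau, 10 for Eta — Eta by 10–3.
Kappa vs Epsilon: Epsilon wins 10–3.
Kappa vs Lambda: 6 to 7, Lambda.
Kappa vs Sigma: 1+2 = 3 for Kappa, 10 for Sigma — Sigma by 10–3.
Kappa–Eta: Kappa 8–5.
Epsilon vs Lambda: 5 for Epsilon, 8 for Lambda — Lambda by 8–5.
Epsilon–Sigma: Epsilon 11–2.
Epsilon vs Eta: Epsilon is ranked higher on 5+2+2 = 9 ballots, Eta on 4. Epsilon wins 9–4.
Lambda vs Sigma: 8 to 5, Lambda.
Lambda vs Eta: 5+1+2+2 = 10 for Lambda, 3 for Eta — Lambda by 10–3.
Sigma vs Eta: 5+1+2 = 8 for Sigma, 5 for Eta — Sigma by 8–5.
Lambda defeats every rival head-to-head and is the Condorcet winner.

Lambda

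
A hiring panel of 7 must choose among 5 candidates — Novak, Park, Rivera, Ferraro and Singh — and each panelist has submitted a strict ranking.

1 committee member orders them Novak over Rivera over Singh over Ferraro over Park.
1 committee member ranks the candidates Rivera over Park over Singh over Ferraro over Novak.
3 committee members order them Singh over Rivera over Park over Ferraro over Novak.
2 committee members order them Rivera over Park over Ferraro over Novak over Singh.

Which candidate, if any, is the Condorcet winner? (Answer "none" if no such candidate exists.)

Pairwise majorities:
Novak–Park: Park 6–1.
Novak–Rivera: Rivera 6–1.
Novak vs Ferraro: Ferraro, 6–1.
Novak vs Singh: Singh, 4–3.
Park–Rivera: Rivera 7–0.
Park vs Ferraro: Park, 6–1.
Park–Singh: Singh 4–3.
Rivera vs Ferraro: Rivera, 7–0.
Rivera vs Singh: Rivera wins 4–3.
Ferraro vs Singh: Singh, 5–2.
Rivera wins every pairwise contest, so Rivera is the Condorcet winner.

Rivera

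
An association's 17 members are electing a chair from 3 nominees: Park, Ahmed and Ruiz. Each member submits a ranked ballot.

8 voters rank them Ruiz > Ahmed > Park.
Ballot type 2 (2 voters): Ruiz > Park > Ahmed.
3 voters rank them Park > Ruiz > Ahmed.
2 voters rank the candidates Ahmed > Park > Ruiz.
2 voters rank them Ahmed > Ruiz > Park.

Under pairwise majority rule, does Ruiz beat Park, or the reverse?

Ruiz

Ballots ranking Ruiz above Park: 8 + 2 + 2 = 12.
Ballots ranking Park above Ruiz: 17 − 12 = 5.
Ruiz wins the head-to-head 12–5.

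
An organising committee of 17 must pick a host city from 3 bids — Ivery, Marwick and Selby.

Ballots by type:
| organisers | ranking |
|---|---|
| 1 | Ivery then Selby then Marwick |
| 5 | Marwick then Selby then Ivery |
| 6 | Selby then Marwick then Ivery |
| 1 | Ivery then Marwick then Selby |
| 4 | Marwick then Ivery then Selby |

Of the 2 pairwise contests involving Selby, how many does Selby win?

Selby against each rival (17 organisers):
Selby vs Ivery: Selby is ranked higher on 5+6 = 11 ballots, Ivery on 6. Selby wins 11–6.
Selby vs Marwick: Selby is ranked higher on 1+6 = 7 ballots, Marwick on 10. Marwick wins 10–7.
Selby beats Ivery; loses to Marwick — 1 pairwise win.

1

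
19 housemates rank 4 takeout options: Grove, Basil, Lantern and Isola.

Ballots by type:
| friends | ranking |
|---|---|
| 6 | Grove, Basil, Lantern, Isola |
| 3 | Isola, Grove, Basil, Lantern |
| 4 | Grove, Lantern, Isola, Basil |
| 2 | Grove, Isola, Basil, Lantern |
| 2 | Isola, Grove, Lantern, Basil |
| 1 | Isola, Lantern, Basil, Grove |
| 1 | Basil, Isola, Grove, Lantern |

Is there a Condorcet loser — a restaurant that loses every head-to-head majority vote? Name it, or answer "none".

Pairwise majorities:
Grove–Basil: Grove 17–2.
Grove vs Lantern: Grove wins 18–1.
Grove–Isola: Grove 12–7.
Basil–Lantern: Basil 12–7.
Basil vs Isola: Isola wins 12–7.
Lantern–Isola: Lantern 10–9.
No restaurant is winless: Grove beats Basil; Basil beats Lantern; Lantern beats Isola; Isola beats Basil. There is no Condorcet loser.

none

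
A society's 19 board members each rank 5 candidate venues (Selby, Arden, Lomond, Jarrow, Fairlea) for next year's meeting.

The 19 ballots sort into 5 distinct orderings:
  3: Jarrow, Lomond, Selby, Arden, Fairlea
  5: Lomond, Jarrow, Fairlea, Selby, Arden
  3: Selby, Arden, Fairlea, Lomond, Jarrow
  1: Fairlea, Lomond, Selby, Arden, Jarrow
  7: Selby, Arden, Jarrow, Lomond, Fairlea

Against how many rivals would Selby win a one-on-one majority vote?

4

Selby against each rival (19 organisers):
Selby vs Arden: Selby preferred on 3+5+3+1+7 = 19 ballots; Selby wins 19–0.
Selby vs Lomond: 3+7 = 10 for Selby, 9 for Lomond — Selby by 10–9.
Selby vs Jarrow: Selby is ranked higher on 3+1+7 = 11 ballots, Jarrow on 8. Selby wins 11–8.
Selby vs Fairlea: 13 to 6, Selby.
Selby beats Arden, Lomond, Jarrow, Fairlea — 4 pairwise wins.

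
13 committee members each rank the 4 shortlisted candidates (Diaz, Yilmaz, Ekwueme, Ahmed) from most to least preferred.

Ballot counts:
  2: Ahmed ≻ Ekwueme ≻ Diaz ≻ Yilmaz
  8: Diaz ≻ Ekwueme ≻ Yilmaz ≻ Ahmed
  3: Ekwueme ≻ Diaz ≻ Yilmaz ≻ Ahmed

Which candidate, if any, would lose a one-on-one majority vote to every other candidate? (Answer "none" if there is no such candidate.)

Ahmed

Pairwise majorities:
Diaz vs Yilmaz: Diaz wins 13–0.
Diaz vs Ekwueme: Diaz preferred on 8 ballots; Diaz wins 8–5.
Diaz vs Ahmed: Diaz wins 11–2.
Yilmaz vs Ekwueme: Ekwueme wins 13–0.
Yilmaz vs Ahmed: Yilmaz, 11–2.
Ekwueme vs Ahmed: Ekwueme preferred on 8+3 = 11 ballots; Ekwueme wins 11–2.
Ahmed is beaten in every head-to-head and is the Condorcet loser.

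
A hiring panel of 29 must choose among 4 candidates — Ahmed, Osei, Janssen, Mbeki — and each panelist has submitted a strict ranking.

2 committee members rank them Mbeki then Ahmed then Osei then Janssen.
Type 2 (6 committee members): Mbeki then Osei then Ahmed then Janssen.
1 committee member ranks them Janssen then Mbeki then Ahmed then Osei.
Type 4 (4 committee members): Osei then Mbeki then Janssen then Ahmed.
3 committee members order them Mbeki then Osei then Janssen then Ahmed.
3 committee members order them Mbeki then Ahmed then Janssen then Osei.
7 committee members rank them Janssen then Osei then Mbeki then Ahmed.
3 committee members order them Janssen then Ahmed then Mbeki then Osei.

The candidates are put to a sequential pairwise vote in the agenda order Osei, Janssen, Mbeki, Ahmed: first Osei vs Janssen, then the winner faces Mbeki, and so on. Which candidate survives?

Mbeki

Round 1: Osei vs Janssen — 15–14, Osei advances.
Round 2: Osei vs Mbeki — 11–18, Mbeki advances.
Round 3: Mbeki vs Ahmed — 26–3, Mbeki advances.
The agenda winner is Mbeki.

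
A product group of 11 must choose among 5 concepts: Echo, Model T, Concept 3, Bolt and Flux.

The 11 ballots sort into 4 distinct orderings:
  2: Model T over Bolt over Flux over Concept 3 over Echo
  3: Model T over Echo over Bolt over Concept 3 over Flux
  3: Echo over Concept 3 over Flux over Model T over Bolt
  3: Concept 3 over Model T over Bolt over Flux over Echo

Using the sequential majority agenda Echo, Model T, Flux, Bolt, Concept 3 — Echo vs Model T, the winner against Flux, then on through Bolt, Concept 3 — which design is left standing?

Concept 3

Round 1: Echo vs Model T — 3–8, Model T advances.
Round 2: Model T vs Flux — 8–3, Model T advances.
Round 3: Model T vs Bolt — 11–0, Model T advances.
Round 4: Model T vs Concept 3 — 5–6, Concept 3 advances.
Concept 3 survives the agenda.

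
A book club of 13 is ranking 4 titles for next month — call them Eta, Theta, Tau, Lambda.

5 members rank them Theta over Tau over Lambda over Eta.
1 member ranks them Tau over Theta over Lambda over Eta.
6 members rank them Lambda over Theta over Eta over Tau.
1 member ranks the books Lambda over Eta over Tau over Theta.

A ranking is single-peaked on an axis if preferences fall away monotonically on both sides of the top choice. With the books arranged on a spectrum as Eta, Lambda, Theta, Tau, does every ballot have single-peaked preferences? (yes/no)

Axis positions: Eta=1, Lambda=2, Theta=3, Tau=4.
Group 1 (peak Theta at position 3): ranking walks positions 3-4-2-1, expanding outward from the peak — single-peaked.
Group 2 (peak Tau at position 4): ranking walks positions 4-3-2-1, expanding outward from the peak — single-peaked.
Group 3 (peak Lambda at position 2): ranking walks positions 2-3-1-4, expanding outward from the peak — single-peaked.
Group 4: ranking walks positions 2-1-4-3; Tau is ranked above Theta even though Theta lies between Tau and the peak Lambda on the axis — preferences dip and rise again. Not single-peaked.
Group 4 violates single-peakedness, so the profile is not single-peaked on this axis.

no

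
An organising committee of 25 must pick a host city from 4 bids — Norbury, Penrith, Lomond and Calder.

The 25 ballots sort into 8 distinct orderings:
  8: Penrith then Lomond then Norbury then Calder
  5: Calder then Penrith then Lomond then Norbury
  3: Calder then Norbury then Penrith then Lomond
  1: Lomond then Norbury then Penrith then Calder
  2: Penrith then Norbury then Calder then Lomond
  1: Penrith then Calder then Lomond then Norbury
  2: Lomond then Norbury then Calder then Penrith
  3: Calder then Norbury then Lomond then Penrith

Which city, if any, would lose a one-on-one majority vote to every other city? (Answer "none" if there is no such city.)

Pairwise majorities:
Norbury vs Penrith: 3+1+2+3 = 9 for Norbury, 16 for Penrith — Penrith by 16–9.
Norbury vs Lomond: Lomond, 17–8.
Norbury vs Calder: 13 to 12, Norbury.
Penrith–Lomond: Penrith 19–6.
Penrith vs Calder: Penrith is ranked higher on 8+1+2+1 = 12 ballots, Calder on 13. Calder wins 13–12.
Lomond vs Calder: Lomond preferred on 8+1+2 = 11 ballots; Calder wins 14–11.
Each city has at least one pairwise win (Norbury beats Calder; Penrith beats Norbury; Lomond beats Norbury; Calder beats Penrith) — no Condorcet loser.

none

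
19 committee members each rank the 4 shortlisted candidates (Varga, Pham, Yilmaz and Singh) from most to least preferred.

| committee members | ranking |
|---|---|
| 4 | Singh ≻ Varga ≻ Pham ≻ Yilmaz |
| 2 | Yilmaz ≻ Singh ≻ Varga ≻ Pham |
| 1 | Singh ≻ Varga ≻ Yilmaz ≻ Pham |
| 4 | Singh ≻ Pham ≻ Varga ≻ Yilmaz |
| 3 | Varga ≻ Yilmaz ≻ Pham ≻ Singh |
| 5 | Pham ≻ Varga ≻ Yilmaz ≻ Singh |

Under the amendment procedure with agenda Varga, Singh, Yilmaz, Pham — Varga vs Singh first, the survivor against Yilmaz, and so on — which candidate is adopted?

Round 1: Varga vs Singh — 8–11, Singh advances.
Round 2: Singh vs Yilmaz — 9–10, Yilmaz advances.
Round 3: Yilmaz vs Pham — 6–13, Pham advances.
The agenda winner is Pham.

Pham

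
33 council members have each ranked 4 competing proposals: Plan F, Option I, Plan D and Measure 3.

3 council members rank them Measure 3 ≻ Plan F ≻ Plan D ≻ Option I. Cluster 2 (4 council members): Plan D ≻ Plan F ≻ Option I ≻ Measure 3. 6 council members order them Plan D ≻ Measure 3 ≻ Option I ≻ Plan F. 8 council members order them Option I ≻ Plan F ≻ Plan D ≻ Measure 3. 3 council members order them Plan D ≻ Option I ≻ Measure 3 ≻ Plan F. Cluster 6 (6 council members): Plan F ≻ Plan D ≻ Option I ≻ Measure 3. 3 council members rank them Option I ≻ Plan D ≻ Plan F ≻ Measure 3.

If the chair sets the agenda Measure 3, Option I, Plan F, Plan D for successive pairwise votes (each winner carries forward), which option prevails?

Round 1: Measure 3 vs Option I — 9–24, Option I advances.
Round 2: Option I vs Plan F — 20–13, Option I advances.
Round 3: Option I vs Plan D — 11–22, Plan D advances.
Plan D survives the agenda.

Plan D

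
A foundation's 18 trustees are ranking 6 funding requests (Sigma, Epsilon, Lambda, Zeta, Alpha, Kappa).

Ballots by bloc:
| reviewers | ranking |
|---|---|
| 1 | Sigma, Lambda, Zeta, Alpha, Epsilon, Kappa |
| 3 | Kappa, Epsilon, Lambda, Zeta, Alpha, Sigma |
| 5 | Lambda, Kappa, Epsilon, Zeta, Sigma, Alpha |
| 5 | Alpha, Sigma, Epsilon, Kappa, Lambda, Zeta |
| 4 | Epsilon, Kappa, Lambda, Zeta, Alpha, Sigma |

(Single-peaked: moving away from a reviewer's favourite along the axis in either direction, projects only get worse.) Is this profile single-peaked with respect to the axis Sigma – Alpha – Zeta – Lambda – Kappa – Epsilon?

Axis positions: Sigma=1, Alpha=2, Zeta=3, Lambda=4, Kappa=5, Epsilon=6.
Bloc 1: ranking walks positions 1-4-3-2-6-5; Lambda is ranked above Alpha even though Alpha lies between Lambda and the peak Sigma on the axis — preferences dip and rise again. Not single-peaked.
Bloc 2 (peak Kappa at position 5): ranking walks positions 5-6-4-3-2-1, expanding outward from the peak — single-peaked.
Bloc 3: ranking walks positions 4-5-6-3-1-2; Sigma is ranked above Alpha even though Alpha lies between Sigma and the peak Lambda on the axis — preferences dip and rise again. Not single-peaked.
Bloc 4: ranking walks positions 2-1-6-5-4-3; Epsilon is ranked above Zeta even though Zeta lies between Epsilon and the peak Alpha on the axis — preferences dip and rise again. Not single-peaked.
Bloc 5 (peak Epsilon at position 6): ranking walks positions 6-5-4-3-2-1, expanding outward from the peak — single-peaked.
Bloc 1 violates single-peakedness, so the profile is not single-peaked on this axis.

no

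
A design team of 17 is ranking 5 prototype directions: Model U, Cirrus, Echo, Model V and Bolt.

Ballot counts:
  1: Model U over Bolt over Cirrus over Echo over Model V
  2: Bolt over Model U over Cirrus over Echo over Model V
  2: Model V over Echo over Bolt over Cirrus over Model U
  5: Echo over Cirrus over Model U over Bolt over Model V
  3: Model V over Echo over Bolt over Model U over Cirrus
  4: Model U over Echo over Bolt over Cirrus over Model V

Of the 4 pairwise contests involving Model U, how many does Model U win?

Model U against each rival (17 engineers):
Model U vs Cirrus: 1+2+3+4 = 10 for Model U, 7 for Cirrus — Model U by 10–7.
Model U vs Echo: Model U is ranked higher on 1+2+4 = 7 ballots, Echo on 10. Echo wins 10–7.
Model U vs Model V: Model U, 12–5.
Model U–Bolt: Model U 10–7.
Model U beats Cirrus, Model V, Bolt; loses to Echo — 3 pairwise wins.

3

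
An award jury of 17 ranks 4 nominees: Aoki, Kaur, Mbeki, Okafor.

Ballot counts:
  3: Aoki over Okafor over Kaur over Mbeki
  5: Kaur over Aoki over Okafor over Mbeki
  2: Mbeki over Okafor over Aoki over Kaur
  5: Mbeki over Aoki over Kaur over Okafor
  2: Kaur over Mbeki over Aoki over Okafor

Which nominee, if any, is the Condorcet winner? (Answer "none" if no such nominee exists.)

none

Check each pair by majority over 17 ballots:
Aoki vs Kaur: 10 to 7, Aoki.
Aoki vs Mbeki: 3+5 = 8 for Aoki, 9 for Mbeki — Mbeki by 9–8.
Aoki vs Okafor: Aoki preferred on 3+5+5+2 = 15 ballots; Aoki wins 15–2.
Kaur vs Mbeki: 10 to 7, Kaur.
Kaur vs Okafor: 5+5+2 = 12 for Kaur, 5 for Okafor — Kaur by 12–5.
Mbeki vs Okafor: Mbeki is ranked higher on 2+5+2 = 9 ballots, Okafor on 8. Mbeki wins 9–8.
No nominee is unbeaten: Aoki loses to Mbeki; Kaur loses to Aoki; Mbeki loses to Kaur; Okafor loses to Aoki. In particular Aoki → Kaur → Mbeki → Aoki is a majority cycle — no Condorcet winner exists.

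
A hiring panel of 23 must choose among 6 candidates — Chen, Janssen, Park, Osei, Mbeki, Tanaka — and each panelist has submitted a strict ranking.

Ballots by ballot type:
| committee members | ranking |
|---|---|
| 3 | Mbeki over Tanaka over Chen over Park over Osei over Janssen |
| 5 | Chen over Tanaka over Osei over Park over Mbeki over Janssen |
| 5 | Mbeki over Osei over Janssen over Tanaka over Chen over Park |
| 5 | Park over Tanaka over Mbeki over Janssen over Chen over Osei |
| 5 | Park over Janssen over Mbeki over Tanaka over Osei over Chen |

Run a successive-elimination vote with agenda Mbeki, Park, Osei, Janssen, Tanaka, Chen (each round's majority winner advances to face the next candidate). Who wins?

Tanaka

Round 1: Mbeki vs Park — 8–15, Park advances.
Round 2: Park vs Osei — 13–10, Park advances.
Round 3: Park vs Janssen — 18–5, Park advances.
Round 4: Park vs Tanaka — 10–13, Tanaka advances.
Round 5: Tanaka vs Chen — 18–5, Tanaka advances.
Tanaka survives the agenda.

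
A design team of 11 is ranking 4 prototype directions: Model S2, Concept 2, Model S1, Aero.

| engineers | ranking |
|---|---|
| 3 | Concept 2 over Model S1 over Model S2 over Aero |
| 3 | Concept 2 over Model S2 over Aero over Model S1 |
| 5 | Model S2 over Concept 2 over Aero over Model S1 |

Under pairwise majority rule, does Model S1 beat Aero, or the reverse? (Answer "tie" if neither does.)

Ballots ranking Model S1 above Aero: 3.
Ballots ranking Aero above Model S1: 11 − 3 = 8.
Aero wins the head-to-head 8–3.

Aero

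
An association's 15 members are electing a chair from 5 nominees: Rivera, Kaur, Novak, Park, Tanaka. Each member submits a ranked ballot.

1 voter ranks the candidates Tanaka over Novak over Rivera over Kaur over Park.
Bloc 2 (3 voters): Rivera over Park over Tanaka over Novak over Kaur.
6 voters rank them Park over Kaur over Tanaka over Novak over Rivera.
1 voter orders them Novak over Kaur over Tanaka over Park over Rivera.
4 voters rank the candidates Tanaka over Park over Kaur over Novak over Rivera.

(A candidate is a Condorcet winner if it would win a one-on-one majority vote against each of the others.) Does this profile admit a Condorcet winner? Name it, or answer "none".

Park

Pairwise majorities:
Rivera vs Kaur: Kaur wins 11–4.
Rivera–Novak: Novak 12–3.
Rivera vs Park: Park, 11–4.
Rivera–Tanaka: Tanaka 12–3.
Kaur–Novak: Kaur 10–5.
Kaur–Park: Park 13–2.
Kaur vs Tanaka: Tanaka wins 8–7.
Novak vs Park: Park wins 13–2.
Novak vs Tanaka: Tanaka, 14–1.
Park–Tanaka: Park 9–6.
Park defeats every rival head-to-head and is the Condorcet winner.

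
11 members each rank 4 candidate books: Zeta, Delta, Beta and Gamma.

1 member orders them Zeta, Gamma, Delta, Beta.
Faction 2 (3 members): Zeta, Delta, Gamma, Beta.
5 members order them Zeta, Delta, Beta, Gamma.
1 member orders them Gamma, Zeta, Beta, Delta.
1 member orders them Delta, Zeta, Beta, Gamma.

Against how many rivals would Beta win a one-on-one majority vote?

1

Beta against each rival (11 members):
Beta vs Zeta: Beta is ranked higher on 0 ballots, Zeta on 11. Zeta wins 11–0.
Beta vs Delta: 1 for Beta, 10 for Delta — Delta by 10–1.
Beta vs Gamma: Beta preferred on 5+1 = 6 ballots; Beta wins 6–5.
Beta beats Gamma; loses to Zeta, Delta — 1 pairwise win.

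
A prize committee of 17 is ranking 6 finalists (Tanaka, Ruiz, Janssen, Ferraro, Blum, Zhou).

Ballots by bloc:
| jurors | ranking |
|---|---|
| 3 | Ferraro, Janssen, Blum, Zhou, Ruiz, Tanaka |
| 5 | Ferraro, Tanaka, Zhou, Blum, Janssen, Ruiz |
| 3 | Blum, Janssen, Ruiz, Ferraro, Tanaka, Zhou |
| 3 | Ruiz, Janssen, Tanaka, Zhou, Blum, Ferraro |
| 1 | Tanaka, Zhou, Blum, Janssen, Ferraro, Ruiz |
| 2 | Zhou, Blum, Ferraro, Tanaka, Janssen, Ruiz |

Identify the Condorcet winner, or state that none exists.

none

Head-to-head results (17 jurors):
Tanaka vs Ruiz: Tanaka preferred on 5+1+2 = 8 ballots; Ruiz wins 9–8.
Tanaka vs Janssen: Tanaka is ranked higher on 5+1+2 = 8 ballots, Janssen on 9. Janssen wins 9–8.
Tanaka vs Ferraro: 3+1 = 4 for Tanaka, 13 for Ferraro — Ferraro by 13–4.
Tanaka vs Blum: 5+3+1 = 9 for Tanaka, 8 for Blum — Tanaka by 9–8.
Tanaka vs Zhou: 12 to 5, Tanaka.
Ruiz vs Janssen: Ruiz is ranked higher on 3 ballots, Janssen on 14. Janssen wins 14–3.
Ruiz vs Ferraro: Ruiz preferred on 3+3 = 6 ballots; Ferraro wins 11–6.
Ruiz vs Blum: 3 for Ruiz, 14 for Blum — Blum by 14–3.
Ruiz vs Zhou: Ruiz is ranked higher on 3+3 = 6 ballots, Zhou on 11. Zhou wins 11–6.
Janssen vs Ferraro: Janssen preferred on 3+3+1 = 7 ballots; Ferraro wins 10–7.
Janssen vs Blum: Janssen preferred on 3+3 = 6 ballots; Blum wins 11–6.
Janssen vs Zhou: Janssen preferred on 3+3+3 = 9 ballots; Janssen wins 9–8.
Ferraro vs Blum: 8 to 9, Blum.
Ferraro vs Zhou: 3+5+3 = 11 for Ferraro, 6 for Zhou — Ferraro by 11–6.
Blum vs Zhou: Blum preferred on 3+3 = 6 ballots; Zhou wins 11–6.
Every nominee loses at least once (Tanaka loses to Ruiz; Ruiz loses to Janssen; Janssen loses to Ferraro; Ferraro loses to Blum; Blum loses to Tanaka; Zhou loses to Tanaka). The majority relation contains the cycle Tanaka beats Blum beats Ruiz beats Tanaka, so there is no Condorcet winner.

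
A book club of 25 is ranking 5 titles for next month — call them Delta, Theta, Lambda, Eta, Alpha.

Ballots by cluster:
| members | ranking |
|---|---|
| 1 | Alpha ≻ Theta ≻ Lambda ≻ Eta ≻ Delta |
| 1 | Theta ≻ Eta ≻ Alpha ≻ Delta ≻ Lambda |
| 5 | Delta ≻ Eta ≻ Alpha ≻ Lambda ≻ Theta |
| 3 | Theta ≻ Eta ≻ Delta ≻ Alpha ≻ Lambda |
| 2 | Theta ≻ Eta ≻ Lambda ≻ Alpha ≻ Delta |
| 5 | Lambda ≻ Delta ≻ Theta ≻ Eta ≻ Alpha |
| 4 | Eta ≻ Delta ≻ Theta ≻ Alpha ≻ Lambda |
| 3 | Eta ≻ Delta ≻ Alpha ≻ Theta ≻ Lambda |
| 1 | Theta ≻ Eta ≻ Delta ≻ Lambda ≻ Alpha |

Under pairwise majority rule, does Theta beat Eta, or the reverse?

Ballots ranking Theta above Eta: 1 + 1 + 3 + 2 + 5 + 1 = 13.
Ballots ranking Eta above Theta: 25 − 13 = 12.
Theta wins the head-to-head 13–12.

Theta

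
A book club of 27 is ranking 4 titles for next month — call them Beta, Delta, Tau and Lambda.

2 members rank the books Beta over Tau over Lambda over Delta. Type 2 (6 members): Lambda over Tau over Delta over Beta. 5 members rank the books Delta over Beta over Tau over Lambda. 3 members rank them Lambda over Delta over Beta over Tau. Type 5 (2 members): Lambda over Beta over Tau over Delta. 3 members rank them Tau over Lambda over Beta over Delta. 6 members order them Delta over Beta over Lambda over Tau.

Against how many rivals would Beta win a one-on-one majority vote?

1

Beta against each rival (27 members):
Beta vs Delta: 7 to 20, Delta.
Beta vs Tau: 2+5+3+2+6 = 18 for Beta, 9 for Tau — Beta by 18–9.
Beta–Lambda: Lambda 14–13.
Beta beats Tau; loses to Delta, Lambda — 1 pairwise win.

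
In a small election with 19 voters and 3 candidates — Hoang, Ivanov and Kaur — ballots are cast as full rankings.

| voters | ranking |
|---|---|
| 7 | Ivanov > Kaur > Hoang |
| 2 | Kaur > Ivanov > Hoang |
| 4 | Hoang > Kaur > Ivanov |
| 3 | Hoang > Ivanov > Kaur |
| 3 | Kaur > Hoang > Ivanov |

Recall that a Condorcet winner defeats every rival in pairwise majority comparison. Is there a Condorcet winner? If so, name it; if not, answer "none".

Check each pair by majority over 19 ballots:
Hoang vs Ivanov: Hoang preferred on 4+3+3 = 10 ballots; Hoang wins 10–9.
Hoang vs Kaur: 7 to 12, Kaur.
Ivanov vs Kaur: Ivanov wins 10–9.
Every candidate loses at least once (Hoang loses to Kaur; Ivanov loses to Hoang; Kaur loses to Ivanov). The majority relation contains the cycle Hoang beats Ivanov beats Kaur beats Hoang, so there is no Condorcet winner.

none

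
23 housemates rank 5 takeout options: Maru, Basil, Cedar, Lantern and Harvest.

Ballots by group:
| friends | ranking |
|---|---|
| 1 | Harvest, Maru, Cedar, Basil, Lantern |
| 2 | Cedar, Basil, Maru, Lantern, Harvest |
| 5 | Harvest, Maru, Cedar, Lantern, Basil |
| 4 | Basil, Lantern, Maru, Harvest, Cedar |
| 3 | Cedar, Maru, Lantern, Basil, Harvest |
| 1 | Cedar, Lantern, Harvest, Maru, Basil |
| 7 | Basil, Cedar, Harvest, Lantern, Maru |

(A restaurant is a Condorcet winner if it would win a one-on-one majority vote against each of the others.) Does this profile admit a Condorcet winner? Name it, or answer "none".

Check each pair by majority over 23 ballots:
Maru–Basil: Basil 13–10.
Maru vs Cedar: Cedar wins 13–10.
Maru vs Lantern: Lantern wins 12–11.
Maru vs Harvest: Harvest, 14–9.
Basil vs Cedar: Cedar, 12–11.
Basil–Lantern: Basil 14–9.
Basil vs Harvest: Basil wins 16–7.
Cedar vs Lantern: Cedar, 19–4.
Cedar vs Harvest: Cedar, 13–10.
Lantern–Harvest: Harvest 13–10.
Cedar wins every pairwise contest, so Cedar is the Condorcet winner.

Cedar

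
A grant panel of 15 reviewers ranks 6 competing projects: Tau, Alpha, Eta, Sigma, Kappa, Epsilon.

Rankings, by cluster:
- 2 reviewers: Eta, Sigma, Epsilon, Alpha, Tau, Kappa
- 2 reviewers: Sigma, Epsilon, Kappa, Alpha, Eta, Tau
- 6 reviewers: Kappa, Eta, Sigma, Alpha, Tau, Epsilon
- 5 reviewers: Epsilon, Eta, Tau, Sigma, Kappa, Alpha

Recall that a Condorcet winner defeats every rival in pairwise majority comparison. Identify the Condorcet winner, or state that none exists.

none

Pairwise majorities:
Tau vs Alpha: Alpha wins 10–5.
Tau vs Eta: Tau preferred on 0 ballots; Eta wins 15–0.
Tau–Sigma: Sigma 10–5.
Tau vs Kappa: 7 to 8, Kappa.
Tau vs Epsilon: 6 to 9, Epsilon.
Alpha vs Eta: Eta wins 13–2.
Alpha vs Sigma: Sigma wins 15–0.
Alpha vs Kappa: 2 to 13, Kappa.
Alpha vs Epsilon: Alpha is ranked higher on 6 ballots, Epsilon on 9. Epsilon wins 9–6.
Eta–Sigma: Eta 13–2.
Eta vs Kappa: Eta is ranked higher on 2+5 = 7 ballots, Kappa on 8. Kappa wins 8–7.
Eta vs Epsilon: Eta, 8–7.
Sigma vs Kappa: Sigma wins 9–6.
Sigma–Epsilon: Sigma 10–5.
Kappa vs Epsilon: Kappa is ranked higher on 6 ballots, Epsilon on 9. Epsilon wins 9–6.
Every project loses at least once (Tau loses to Alpha; Alpha loses to Eta; Eta loses to Kappa; Sigma loses to Eta; Kappa loses to Sigma; Epsilon loses to Eta). The majority relation contains the cycle Eta → Sigma → Kappa → Eta, so there is no Condorcet winner.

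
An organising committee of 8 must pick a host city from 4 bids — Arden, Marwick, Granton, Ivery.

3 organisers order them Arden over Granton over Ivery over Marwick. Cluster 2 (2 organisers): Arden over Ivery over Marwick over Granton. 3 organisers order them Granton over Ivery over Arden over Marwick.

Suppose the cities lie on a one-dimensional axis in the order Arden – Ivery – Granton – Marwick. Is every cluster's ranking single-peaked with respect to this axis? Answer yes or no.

no

Axis positions: Arden=1, Ivery=2, Granton=3, Marwick=4.
Cluster 1: ranking walks positions 1-3-2-4; Granton is ranked above Ivery even though Ivery lies between Granton and the peak Arden on the axis — preferences dip and rise again. Not single-peaked.
Cluster 2: ranking walks positions 1-2-4-3; Marwick is ranked above Granton even though Granton lies between Marwick and the peak Arden on the axis — preferences dip and rise again. Not single-peaked.
Cluster 3 (peak Granton at position 3): ranking walks positions 3-2-1-4, expanding outward from the peak — single-peaked.
Cluster 1 violates single-peakedness, so the profile is not single-peaked on this axis.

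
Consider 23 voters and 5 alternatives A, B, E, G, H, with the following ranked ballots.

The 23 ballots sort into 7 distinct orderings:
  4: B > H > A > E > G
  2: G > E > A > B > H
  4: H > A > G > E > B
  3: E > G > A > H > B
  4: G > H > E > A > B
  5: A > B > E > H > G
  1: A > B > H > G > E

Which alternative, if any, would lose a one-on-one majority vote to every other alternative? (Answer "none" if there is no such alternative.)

none

Pairwise majorities:
A vs B: A, 19–4.
A vs E: A preferred on 4+4+5+1 = 14 ballots; A wins 14–9.
A vs G: 14 to 9, A.
A vs H: A preferred on 2+3+5+1 = 11 ballots; H wins 12–11.
B–E: E 13–10.
B–G: G 13–10.
B vs H: 4+2+5+1 = 12 for B, 11 for H — B by 12–11.
E vs G: E is ranked higher on 4+3+5 = 12 ballots, G on 11. E wins 12–11.
E vs H: H wins 13–10.
G–H: H 14–9.
No alternative is winless: A beats B; B beats H; E beats B; G beats B; H beats A. There is no Condorcet loser.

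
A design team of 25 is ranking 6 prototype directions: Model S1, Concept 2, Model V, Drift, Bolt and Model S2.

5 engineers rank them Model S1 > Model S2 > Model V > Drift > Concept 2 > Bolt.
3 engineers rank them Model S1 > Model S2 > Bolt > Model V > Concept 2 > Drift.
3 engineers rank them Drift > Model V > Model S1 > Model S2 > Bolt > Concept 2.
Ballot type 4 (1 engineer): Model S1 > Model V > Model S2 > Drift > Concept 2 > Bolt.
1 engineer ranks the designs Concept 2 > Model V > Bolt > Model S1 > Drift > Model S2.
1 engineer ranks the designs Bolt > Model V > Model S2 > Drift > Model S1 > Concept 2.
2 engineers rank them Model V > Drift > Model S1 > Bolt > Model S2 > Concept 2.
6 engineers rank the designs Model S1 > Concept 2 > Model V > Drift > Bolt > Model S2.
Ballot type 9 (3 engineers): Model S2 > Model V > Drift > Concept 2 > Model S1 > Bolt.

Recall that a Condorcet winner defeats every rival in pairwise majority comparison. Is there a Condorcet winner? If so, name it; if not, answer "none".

Pairwise majorities:
Model S1–Concept 2: Model S1 21–4.
Model S1 vs Model V: 15 to 10, Model S1.
Model S1 vs Drift: Model S1, 16–9.
Model S1 vs Bolt: Model S1 wins 23–2.
Model S1–Model S2: Model S1 21–4.
Concept 2 vs Model V: 1+6 = 7 for Concept 2, 18 for Model V — Model V by 18–7.
Concept 2 vs Drift: Concept 2 is ranked higher on 3+1+6 = 10 ballots, Drift on 15. Drift wins 15–10.
Concept 2 vs Bolt: Concept 2 wins 16–9.
Concept 2–Model S2: Model S2 18–7.
Model V vs Drift: Model V, 22–3.
Model V vs Bolt: Model V wins 21–4.
Model V vs Model S2: Model V wins 14–11.
Drift vs Bolt: Drift wins 20–5.
Drift vs Model S2: 12 to 13, Model S2.
Bolt vs Model S2: 10 to 15, Model S2.
Model S1 beats each of Concept 2, Model V, Drift, Bolt, Model S2 — Model S1 is the Condorcet winner.

Model S1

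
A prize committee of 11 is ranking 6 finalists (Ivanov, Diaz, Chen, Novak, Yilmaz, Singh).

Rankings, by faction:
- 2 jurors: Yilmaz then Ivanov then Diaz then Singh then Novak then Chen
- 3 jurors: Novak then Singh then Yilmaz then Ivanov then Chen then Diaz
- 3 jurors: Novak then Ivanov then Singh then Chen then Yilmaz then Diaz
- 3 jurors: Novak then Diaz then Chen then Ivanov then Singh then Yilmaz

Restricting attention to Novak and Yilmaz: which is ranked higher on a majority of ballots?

Ballots ranking Novak above Yilmaz: 3 + 3 + 3 = 9.
Ballots ranking Yilmaz above Novak: 11 − 9 = 2.
Novak wins the head-to-head 9–2.

Novak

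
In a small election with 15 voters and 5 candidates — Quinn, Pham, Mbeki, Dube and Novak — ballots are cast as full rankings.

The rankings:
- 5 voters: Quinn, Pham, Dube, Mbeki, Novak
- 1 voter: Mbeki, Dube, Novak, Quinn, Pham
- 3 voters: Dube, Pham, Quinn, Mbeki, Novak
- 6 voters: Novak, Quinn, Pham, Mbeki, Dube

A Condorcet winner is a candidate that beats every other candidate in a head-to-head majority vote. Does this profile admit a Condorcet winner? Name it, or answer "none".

Quinn

Head-to-head results (15 voters):
Quinn vs Pham: Quinn is ranked higher on 5+1+6 = 12 ballots, Pham on 3. Quinn wins 12–3.
Quinn vs Mbeki: Quinn, 14–1.
Quinn vs Dube: Quinn wins 11–4.
Quinn–Novak: Quinn 8–7.
Pham vs Mbeki: Pham wins 14–1.
Pham vs Dube: 5+6 = 11 for Pham, 4 for Dube — Pham by 11–4.
Pham vs Novak: Pham, 8–7.
Mbeki vs Dube: Dube wins 8–7.
Mbeki vs Novak: Mbeki preferred on 5+1+3 = 9 ballots; Mbeki wins 9–6.
Dube vs Novak: Dube wins 9–6.
Quinn beats each of Pham, Mbeki, Dube, Novak — Quinn is the Condorcet winner.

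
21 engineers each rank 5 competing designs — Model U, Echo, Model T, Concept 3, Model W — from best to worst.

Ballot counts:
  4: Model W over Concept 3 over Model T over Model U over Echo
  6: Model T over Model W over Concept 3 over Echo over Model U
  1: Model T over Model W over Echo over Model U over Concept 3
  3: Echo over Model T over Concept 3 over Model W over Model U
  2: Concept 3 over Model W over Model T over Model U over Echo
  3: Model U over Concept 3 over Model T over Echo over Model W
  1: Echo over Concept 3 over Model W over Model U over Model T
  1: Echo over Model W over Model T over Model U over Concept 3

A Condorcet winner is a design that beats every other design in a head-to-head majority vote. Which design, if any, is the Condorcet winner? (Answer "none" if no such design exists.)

Head-to-head results (21 engineers):
Model U vs Echo: 4+2+3 = 9 for Model U, 12 for Echo — Echo by 12–9.
Model U vs Model T: Model T wins 17–4.
Model U vs Concept 3: Model U is ranked higher on 1+3+1 = 5 ballots, Concept 3 on 16. Concept 3 wins 16–5.
Model U vs Model W: 3 for Model U, 18 for Model W — Model W by 18–3.
Echo vs Model T: Echo is ranked higher on 3+1+1 = 5 ballots, Model T on 16. Model T wins 16–5.
Echo vs Concept 3: Concept 3 wins 15–6.
Echo vs Model W: Model W wins 13–8.
Model T vs Concept 3: 11 to 10, Model T.
Model T vs Model W: 13 to 8, Model T.
Concept 3 vs Model W: Concept 3 preferred on 3+2+3+1 = 9 ballots; Model W wins 12–9.
Model T defeats every rival head-to-head and is the Condorcet winner.

Model T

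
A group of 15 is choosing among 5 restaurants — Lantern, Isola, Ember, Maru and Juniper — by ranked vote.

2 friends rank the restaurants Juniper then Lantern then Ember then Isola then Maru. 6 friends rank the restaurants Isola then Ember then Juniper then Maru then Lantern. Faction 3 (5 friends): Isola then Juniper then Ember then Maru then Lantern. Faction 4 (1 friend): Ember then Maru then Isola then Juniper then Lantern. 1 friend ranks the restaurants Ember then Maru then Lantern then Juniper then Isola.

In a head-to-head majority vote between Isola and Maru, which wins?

Ballots ranking Isola above Maru: 2 + 6 + 5 = 13.
Ballots ranking Maru above Isola: 15 − 13 = 2.
Isola wins the head-to-head 13–2.

Isola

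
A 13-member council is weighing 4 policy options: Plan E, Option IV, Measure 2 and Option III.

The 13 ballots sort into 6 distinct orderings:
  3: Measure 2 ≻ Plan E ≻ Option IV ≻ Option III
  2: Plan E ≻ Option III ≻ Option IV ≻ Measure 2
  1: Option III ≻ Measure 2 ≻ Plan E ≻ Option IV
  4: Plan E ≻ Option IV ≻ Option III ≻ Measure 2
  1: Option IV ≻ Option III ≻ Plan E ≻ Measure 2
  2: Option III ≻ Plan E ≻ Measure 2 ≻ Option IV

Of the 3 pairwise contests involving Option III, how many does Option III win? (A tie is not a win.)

Option III against each rival (13 council members):
Option III vs Plan E: Option III preferred on 1+1+2 = 4 ballots; Plan E wins 9–4.
Option III vs Option IV: Option IV wins 8–5.
Option III vs Measure 2: 2+1+4+1+2 = 10 for Option III, 3 for Measure 2 — Option III by 10–3.
Option III beats Measure 2; loses to Plan E, Option IV — 1 pairwise win.

1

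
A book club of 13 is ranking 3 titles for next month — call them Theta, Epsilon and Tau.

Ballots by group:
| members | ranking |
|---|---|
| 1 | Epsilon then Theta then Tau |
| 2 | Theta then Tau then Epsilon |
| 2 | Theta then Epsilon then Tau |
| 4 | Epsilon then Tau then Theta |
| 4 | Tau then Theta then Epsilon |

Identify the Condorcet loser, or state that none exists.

Head-to-head results (13 members):
Theta vs Epsilon: 8 to 5, Theta.
Theta vs Tau: Tau, 8–5.
Epsilon–Tau: Epsilon 7–6.
Every book wins at least one matchup (Theta beats Epsilon; Epsilon beats Tau; Tau beats Theta), so there is no Condorcet loser.

none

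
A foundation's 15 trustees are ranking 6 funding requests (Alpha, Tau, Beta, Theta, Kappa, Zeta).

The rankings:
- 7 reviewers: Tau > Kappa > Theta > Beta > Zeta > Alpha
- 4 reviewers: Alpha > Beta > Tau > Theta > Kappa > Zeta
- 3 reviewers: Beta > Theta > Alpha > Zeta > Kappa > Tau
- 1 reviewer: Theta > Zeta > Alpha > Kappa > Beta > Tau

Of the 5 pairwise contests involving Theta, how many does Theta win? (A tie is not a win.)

Theta against each rival (15 reviewers):
Theta vs Alpha: Theta, 11–4.
Theta vs Tau: Tau wins 11–4.
Theta vs Beta: Theta is ranked higher on 7+1 = 8 ballots, Beta on 7. Theta wins 8–7.
Theta vs Kappa: Theta wins 8–7.
Theta vs Zeta: 7+4+3+1 = 15 for Theta, 0 for Zeta — Theta by 15–0.
Theta beats Alpha, Beta, Kappa, Zeta; loses to Tau — 4 pairwise wins.

4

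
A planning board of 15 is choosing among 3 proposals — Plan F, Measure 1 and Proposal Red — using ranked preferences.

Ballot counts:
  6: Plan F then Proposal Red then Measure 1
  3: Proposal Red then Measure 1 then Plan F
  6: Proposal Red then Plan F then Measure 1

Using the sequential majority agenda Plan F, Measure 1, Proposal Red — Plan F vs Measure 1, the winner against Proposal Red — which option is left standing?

Round 1: Plan F vs Measure 1 — 12–3, Plan F advances.
Round 2: Plan F vs Proposal Red — 6–9, Proposal Red advances.
The agenda winner is Proposal Red.

Proposal Red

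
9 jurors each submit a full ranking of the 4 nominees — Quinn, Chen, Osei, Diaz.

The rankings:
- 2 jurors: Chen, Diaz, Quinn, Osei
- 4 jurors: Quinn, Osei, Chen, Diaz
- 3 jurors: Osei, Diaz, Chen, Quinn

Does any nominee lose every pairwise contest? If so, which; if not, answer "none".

none

Head-to-head results (9 jurors):
Quinn vs Chen: Quinn is ranked higher on 4 ballots, Chen on 5. Chen wins 5–4.
Quinn vs Osei: Quinn preferred on 2+4 = 6 ballots; Quinn wins 6–3.
Quinn vs Diaz: Diaz, 5–4.
Chen vs Osei: Osei, 7–2.
Chen vs Diaz: 2+4 = 6 for Chen, 3 for Diaz — Chen by 6–3.
Osei vs Diaz: Osei, 7–2.
Each nominee has at least one pairwise win (Quinn beats Osei; Chen beats Quinn; Osei beats Chen; Diaz beats Quinn) — no Condorcet loser.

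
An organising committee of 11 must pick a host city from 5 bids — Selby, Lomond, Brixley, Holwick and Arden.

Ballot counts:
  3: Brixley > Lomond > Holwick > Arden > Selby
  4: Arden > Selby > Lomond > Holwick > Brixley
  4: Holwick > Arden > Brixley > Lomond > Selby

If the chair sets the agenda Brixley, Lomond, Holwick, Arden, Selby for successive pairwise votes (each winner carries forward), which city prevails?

Round 1: Brixley vs Lomond — 7–4, Brixley advances.
Round 2: Brixley vs Holwick — 3–8, Holwick advances.
Round 3: Holwick vs Arden — 7–4, Holwick advances.
Round 4: Holwick vs Selby — 7–4, Holwick advances.
The agenda winner is Holwick.

Holwick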